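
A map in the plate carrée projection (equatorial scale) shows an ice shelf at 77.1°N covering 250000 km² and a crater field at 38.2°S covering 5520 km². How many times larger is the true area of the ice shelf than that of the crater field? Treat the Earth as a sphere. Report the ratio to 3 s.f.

Plate carrée has h = 1 and k = sec φ, giving areal scale sec φ; true area = (apparent area) · cos φ.
True area of ice shelf: 250000 × cos(77.1°) = 250000 × 0.2233 = 55810 km².
True area of crater field: 5520 × cos(38.2°) = 5520 × 0.7859 = 4338 km².
Ratio = 55810 / 4338 ≈ 12.9.

12.9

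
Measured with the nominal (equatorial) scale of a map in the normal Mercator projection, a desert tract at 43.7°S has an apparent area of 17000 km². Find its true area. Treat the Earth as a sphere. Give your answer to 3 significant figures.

8890 km²

Mercator is conformal, so the point scale is isotropic: h = k = sec φ = 1/cos φ.
Areal scale = k² = sec²φ = 1/cos²(43.7°) = 1/0.7230² = 1.913.
True area = apparent / (areal scale) = 17000 / 1.913 ≈ 8890 km².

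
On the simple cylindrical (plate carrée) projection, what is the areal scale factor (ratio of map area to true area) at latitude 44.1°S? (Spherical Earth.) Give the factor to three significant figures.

1.39

In the plate carrée (x = Rλ, y = Rφ), meridians are true-scale (h = 1) and parallels are stretched by k = sec φ.
Areal scale = h·k = 1 × sec φ; at 44.1°, h = 1.000, k = 1.393, so h·k = 1.393.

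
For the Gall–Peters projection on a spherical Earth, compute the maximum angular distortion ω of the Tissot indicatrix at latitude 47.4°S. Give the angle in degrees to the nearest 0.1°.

Gall–Peters is a cylindrical equal-area projection with standard parallels at ±45°. A cylindrical equal-area projection with standard parallel φ₀ has meridian scale h = cos φ / cos φ₀ and parallel scale k = cos φ₀ / cos φ (so areas are preserved, h·k = 1).
At 47.4°: h = 0.9572, k = 1.045; principal scales a = 1.045, b = 0.9572.
sin(ω/2) = (a − b)/(a + b) = 0.08742/2.002 = 0.04367, so ω = 2 arcsin(0.04367) ≈ 5.0°.

5.0°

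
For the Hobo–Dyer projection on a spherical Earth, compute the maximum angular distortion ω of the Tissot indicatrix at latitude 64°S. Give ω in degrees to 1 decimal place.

64.3°

Hobo–Dyer is a cylindrical equal-area projection with standard parallels at ±37.5°. A cylindrical equal-area projection with standard parallel φ₀ has meridian scale h = cos φ / cos φ₀ and parallel scale k = cos φ₀ / cos φ (so areas are preserved, h·k = 1).
At 64°: h = 0.5526, k = 1.810; principal scales a = 1.810, b = 0.5526.
sin(ω/2) = (a − b)/(a + b) = 1.257/2.362 = 0.5322, so ω = 2 arcsin(0.5322) ≈ 64.3°.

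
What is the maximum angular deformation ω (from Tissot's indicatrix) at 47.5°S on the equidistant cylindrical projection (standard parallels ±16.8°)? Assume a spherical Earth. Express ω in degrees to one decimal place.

With standard parallel φ₀ = 16.8°, the equirectangular projection gives x = Rλ cos φ₀, y = Rφ, so h = 1 and k = cos 16.8° / cos φ.
At 47.5°: h = 1.000, k = 1.417; principal scales a = 1.417, b = 1.000.
sin(ω/2) = (a − b)/(a + b) = 0.4170/2.417 = 0.1725, so ω = 2 arcsin(0.1725) ≈ 19.9°.

19.9°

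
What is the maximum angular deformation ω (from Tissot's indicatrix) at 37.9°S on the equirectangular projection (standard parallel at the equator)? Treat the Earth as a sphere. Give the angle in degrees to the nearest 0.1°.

In the plate carrée (x = Rλ, y = Rφ), meridians are true-scale (h = 1) and parallels are stretched by k = sec φ.
At 37.9°: h = 1.000, k = 1.267; principal scales a = 1.267, b = 1.000.
sin(ω/2) = (a − b)/(a + b) = 0.2673/2.267 = 0.1179, so ω = 2 arcsin(0.1179) ≈ 13.5°.

13.5°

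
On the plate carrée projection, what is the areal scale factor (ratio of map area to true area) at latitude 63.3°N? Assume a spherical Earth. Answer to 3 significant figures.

2.23

In the plate carrée (x = Rλ, y = Rφ), meridians are true-scale (h = 1) and parallels are stretched by k = sec φ.
Areal scale = h·k = 1 × sec φ; at 63.3°, h = 1.000, k = 2.226, so h·k = 2.226.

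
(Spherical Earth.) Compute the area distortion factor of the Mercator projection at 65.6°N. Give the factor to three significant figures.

For Mercator, h = k = sec φ (a conformal cylindrical projection has a single point scale, 1/cos φ).
Areal scale = k² = sec²φ = 1/cos²(65.6°) = 1/0.4131² = 5.860.

5.86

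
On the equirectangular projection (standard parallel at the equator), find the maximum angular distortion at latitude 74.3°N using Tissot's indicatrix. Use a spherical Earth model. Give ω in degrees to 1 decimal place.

70.1°

For the equirectangular projection with φ₀ = 0 (plate carrée), h = 1 along meridians and k = sec φ along parallels.
At 74.3°: h = 1.000, k = 3.695; principal scales a = 3.695, b = 1.000.
sin(ω/2) = (a − b)/(a + b) = 2.695/4.695 = 0.5741, so ω = 2 arcsin(0.5741) ≈ 70.1°.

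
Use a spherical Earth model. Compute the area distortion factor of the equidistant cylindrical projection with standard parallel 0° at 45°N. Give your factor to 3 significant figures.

Plate carrée maps x = Rλ, y = Rφ. The meridian scale is h = 1 and the parallel scale is k = 1/cos φ = sec φ.
Areal scale = h·k = 1 × sec φ; at 45°, h = 1.000, k = 1.414, so h·k = 1.414.

1.41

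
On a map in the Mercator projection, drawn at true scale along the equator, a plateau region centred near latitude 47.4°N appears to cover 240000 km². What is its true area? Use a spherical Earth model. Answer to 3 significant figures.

For Mercator, h = k = sec φ (a conformal cylindrical projection has a single point scale, 1/cos φ).
Areal scale = k² = sec²φ = 1/cos²(47.4°) = 1/0.6769² = 2.183.
True area = apparent / (areal scale) = 240000 / 2.183 ≈ 110000 km².

110000 km²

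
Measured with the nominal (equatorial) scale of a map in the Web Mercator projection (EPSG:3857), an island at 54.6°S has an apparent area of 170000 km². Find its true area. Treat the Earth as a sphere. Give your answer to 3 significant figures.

For Mercator, h = k = sec φ (a conformal cylindrical projection has a single point scale, 1/cos φ).
Areal scale = k² = sec²φ = 1/cos²(54.6°) = 1/0.5793² = 2.980.
True area = apparent / (areal scale) = 170000 / 2.980 ≈ 57000 km².

57000 km²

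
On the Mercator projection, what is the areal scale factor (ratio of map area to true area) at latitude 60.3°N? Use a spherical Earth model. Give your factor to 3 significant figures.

4.07

For Mercator, h = k = sec φ (a conformal cylindrical projection has a single point scale, 1/cos φ).
Areal scale = k² = sec²φ = 1/cos²(60.3°) = 1/0.4955² = 4.074.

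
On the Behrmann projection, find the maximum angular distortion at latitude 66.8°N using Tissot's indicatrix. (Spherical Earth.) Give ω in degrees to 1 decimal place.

82.2°

The Behrmann projection is cylindrical equal-area with φ₀ = 30°. Cylindrical equal-area (φ₀ = 30°): h = cos φ / cos 30° along meridians, k = cos 30° / cos φ along parallels; h·k = 1.
At 66.8°: h = 0.4549, k = 2.198; principal scales a = 2.198, b = 0.4549.
sin(ω/2) = (a − b)/(a + b) = 1.743/2.653 = 0.6571, so ω = 2 arcsin(0.6571) ≈ 82.2°.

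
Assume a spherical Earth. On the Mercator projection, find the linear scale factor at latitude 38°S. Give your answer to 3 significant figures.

1.27

Mercator is conformal, so the point scale is isotropic: h = k = sec φ = 1/cos φ.
k = 1/cos 38° = 1/0.7880 = 1.269.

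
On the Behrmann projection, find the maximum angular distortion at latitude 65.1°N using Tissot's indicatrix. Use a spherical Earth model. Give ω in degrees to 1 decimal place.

76.3°

Behrmann is a cylindrical equal-area projection with standard parallels at ±30°. A cylindrical equal-area projection with standard parallel φ₀ has meridian scale h = cos φ / cos φ₀ and parallel scale k = cos φ₀ / cos φ (so areas are preserved, h·k = 1).
At 65.1°: h = 0.4862, k = 2.057; principal scales a = 2.057, b = 0.4862.
sin(ω/2) = (a − b)/(a + b) = 1.571/2.543 = 0.6176, so ω = 2 arcsin(0.6176) ≈ 76.3°.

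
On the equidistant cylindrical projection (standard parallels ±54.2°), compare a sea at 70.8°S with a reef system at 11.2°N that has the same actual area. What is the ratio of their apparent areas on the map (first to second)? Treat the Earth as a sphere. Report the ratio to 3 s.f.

The equidistant cylindrical projection with φ₀ = 54.2° has h = 1 (meridians true) and k = cos φ₀ / cos φ along parallels.
Areal scale at 70.8°: h·k = 1.000 × 1.779 = 1.779.
Areal scale at 11.2°: h·k = 1.000 × 0.5963 = 0.5963.
Ratio = 1.779/0.5963 ≈ 2.98.

2.98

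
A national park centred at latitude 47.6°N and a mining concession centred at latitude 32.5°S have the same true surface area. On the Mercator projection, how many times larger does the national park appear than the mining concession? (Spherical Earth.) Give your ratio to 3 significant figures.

1.56

On Mercator, area is exaggerated by sec²φ = 1/cos²φ.
At 47.6°: sec²(47.6°) = 1/0.6743² = 2.199.
At 32.5°: sec²(32.5°) = 1/0.8434² = 1.406.
Ratio = 2.199/1.406 = cos²(32.5°)/cos²(47.6°) ≈ 1.56.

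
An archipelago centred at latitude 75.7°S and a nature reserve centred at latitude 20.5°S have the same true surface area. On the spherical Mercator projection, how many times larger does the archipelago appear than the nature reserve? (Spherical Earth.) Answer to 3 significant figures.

On Mercator, area is exaggerated by sec²φ = 1/cos²φ.
At 75.7°: sec²(75.7°) = 1/0.2470² = 16.39.
At 20.5°: sec²(20.5°) = 1/0.9367² = 1.140.
Ratio = 16.39/1.140 = cos²(20.5°)/cos²(75.7°) ≈ 14.4.

14.4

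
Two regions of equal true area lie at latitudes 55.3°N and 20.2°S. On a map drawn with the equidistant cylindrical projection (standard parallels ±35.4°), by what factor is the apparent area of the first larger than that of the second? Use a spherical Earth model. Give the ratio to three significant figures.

1.65

The equidistant cylindrical projection with φ₀ = 35.4° has h = 1 (meridians true) and k = cos φ₀ / cos φ along parallels.
Areal scale at 55.3°: h·k = 1.000 × 1.432 = 1.432.
Areal scale at 20.2°: h·k = 1.000 × 0.8685 = 0.8685.
Ratio = 1.432/0.8685 ≈ 1.65.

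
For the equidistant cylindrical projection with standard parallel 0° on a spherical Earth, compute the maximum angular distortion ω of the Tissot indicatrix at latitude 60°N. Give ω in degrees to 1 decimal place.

For the equirectangular projection with φ₀ = 0 (plate carrée), h = 1 along meridians and k = sec φ along parallels.
At 60°: h = 1.000, k = 2.000; principal scales a = 2.000, b = 1.000.
sin(ω/2) = (a − b)/(a + b) = 1.0000/3.000 = 0.3333, so ω = 2 arcsin(0.3333) ≈ 38.9°.

38.9°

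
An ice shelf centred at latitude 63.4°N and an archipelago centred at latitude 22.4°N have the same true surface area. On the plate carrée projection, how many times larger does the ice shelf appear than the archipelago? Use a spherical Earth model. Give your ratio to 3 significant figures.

2.06

In the plate carrée (x = Rλ, y = Rφ), meridians are true-scale (h = 1) and parallels are stretched by k = sec φ.
Areal scale at 63.4°: h·k = 1.000 × 2.233 = 2.233.
Areal scale at 22.4°: h·k = 1.000 × 1.082 = 1.082.
Ratio = 2.233/1.082 ≈ 2.06.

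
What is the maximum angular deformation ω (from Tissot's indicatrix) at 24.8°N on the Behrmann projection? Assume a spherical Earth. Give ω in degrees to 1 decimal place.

Behrmann is a cylindrical equal-area projection with standard parallels at ±30°. A cylindrical equal-area projection with standard parallel φ₀ has meridian scale h = cos φ / cos φ₀ and parallel scale k = cos φ₀ / cos φ (so areas are preserved, h·k = 1).
At 24.8°: h = 1.048, k = 0.9540; principal scales a = 1.048, b = 0.9540.
sin(ω/2) = (a − b)/(a + b) = 0.09420/2.002 = 0.04705, so ω = 2 arcsin(0.04705) ≈ 5.4°.

5.4°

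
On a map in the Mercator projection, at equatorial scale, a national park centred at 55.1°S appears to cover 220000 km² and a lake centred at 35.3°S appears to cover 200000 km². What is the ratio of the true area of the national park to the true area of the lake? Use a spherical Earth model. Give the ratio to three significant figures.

0.541

On Mercator the areal scale is sec²φ, so true area = apparent × cos²φ.
True area of national park: 220000 × cos²(55.1°) = 220000 × 0.3274 = 72020 km².
True area of lake: 200000 × cos²(35.3°) = 200000 × 0.6661 = 133200 km².
Ratio = 72020 / 133200 ≈ 0.541.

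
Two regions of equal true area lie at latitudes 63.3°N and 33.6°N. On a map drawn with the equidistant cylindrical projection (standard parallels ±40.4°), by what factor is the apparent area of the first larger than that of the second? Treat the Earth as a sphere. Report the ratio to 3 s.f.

With standard parallel φ₀ = 40.4°, the equirectangular projection gives x = Rλ cos φ₀, y = Rφ, so h = 1 and k = cos 40.4° / cos φ.
Areal scale at 63.3°: h·k = 1.000 × 1.695 = 1.695.
Areal scale at 33.6°: h·k = 1.000 × 0.9143 = 0.9143.
Ratio = 1.695/0.9143 ≈ 1.85.

1.85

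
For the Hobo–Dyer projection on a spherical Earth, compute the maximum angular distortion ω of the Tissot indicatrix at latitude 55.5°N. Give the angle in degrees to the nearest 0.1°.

37.9°

Hobo–Dyer is a cylindrical equal-area projection with standard parallels at ±37.5°. A cylindrical equal-area projection with standard parallel φ₀ has meridian scale h = cos φ / cos φ₀ and parallel scale k = cos φ₀ / cos φ (so areas are preserved, h·k = 1).
At 55.5°: h = 0.7139, k = 1.401; principal scales a = 1.401, b = 0.7139.
sin(ω/2) = (a − b)/(a + b) = 0.6867/2.115 = 0.3248, so ω = 2 arcsin(0.3248) ≈ 37.9°.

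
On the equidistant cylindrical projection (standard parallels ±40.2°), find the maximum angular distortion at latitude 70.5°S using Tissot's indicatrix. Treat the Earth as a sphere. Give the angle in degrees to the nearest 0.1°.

In the equirectangular projection with standard parallel φ₀ = 40.2° (x = Rλ cos φ₀, y = Rφ), meridians are true-scale (h = 1) and the parallel scale is k = cos φ₀ / cos φ.
At 70.5°: h = 1.000, k = 2.288; principal scales a = 2.288, b = 1.000.
sin(ω/2) = (a − b)/(a + b) = 1.288/3.288 = 0.3918, so ω = 2 arcsin(0.3918) ≈ 46.1°.

46.1°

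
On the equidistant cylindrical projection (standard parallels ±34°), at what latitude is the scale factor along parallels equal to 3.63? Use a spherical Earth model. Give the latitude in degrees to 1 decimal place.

The equidistant cylindrical projection with φ₀ = 34° has h = 1 (meridians true) and k = cos φ₀ / cos φ along parallels.
k = cos φ₀ / cos φ = 3.63  ⇒  cos φ = cos 34° / 3.63 = 0.2284.
φ = arccos(0.2284) ≈ 76.8°.

76.8°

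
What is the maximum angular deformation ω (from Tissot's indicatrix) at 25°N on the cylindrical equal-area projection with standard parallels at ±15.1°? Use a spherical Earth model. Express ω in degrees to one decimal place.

7.2°

Cylindrical equal-area (φ₀ = 15.1°): h = cos φ / cos 15.1° along meridians, k = cos 15.1° / cos φ along parallels; h·k = 1.
At 25°: h = 0.9387, k = 1.065; principal scales a = 1.065, b = 0.9387.
sin(ω/2) = (a − b)/(a + b) = 0.1266/2.004 = 0.06315, so ω = 2 arcsin(0.06315) ≈ 7.2°.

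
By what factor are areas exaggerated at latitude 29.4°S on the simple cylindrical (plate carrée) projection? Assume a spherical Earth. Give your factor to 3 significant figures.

1.15

In the plate carrée (x = Rλ, y = Rφ), meridians are true-scale (h = 1) and parallels are stretched by k = sec φ.
Areal scale = h·k = 1 × sec φ; at 29.4°, h = 1.000, k = 1.148, so h·k = 1.148.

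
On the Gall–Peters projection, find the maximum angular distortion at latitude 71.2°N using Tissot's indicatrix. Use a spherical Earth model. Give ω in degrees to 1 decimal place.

82.0°

Gall–Peters is a cylindrical equal-area projection with standard parallels at ±45°. For cylindrical equal-area with standard parallel φ₀, h = cos φ / cos φ₀ and k = cos φ₀ / cos φ, so h·k = 1.
At 71.2°: h = 0.4558, k = 2.194; principal scales a = 2.194, b = 0.4558.
sin(ω/2) = (a − b)/(a + b) = 1.738/2.650 = 0.6560, so ω = 2 arcsin(0.6560) ≈ 82.0°.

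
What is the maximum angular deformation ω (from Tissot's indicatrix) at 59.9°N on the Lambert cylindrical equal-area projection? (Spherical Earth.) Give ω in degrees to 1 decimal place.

The Lambert cylindrical equal-area projection is the cylindrical equal-area projection with its standard parallel at the equator (φ₀ = 0). A cylindrical equal-area projection with standard parallel φ₀ has meridian scale h = cos φ / cos φ₀ and parallel scale k = cos φ₀ / cos φ (so areas are preserved, h·k = 1).
At 59.9°: h = 0.5015, k = 1.994; principal scales a = 1.994, b = 0.5015.
sin(ω/2) = (a − b)/(a + b) = 1.492/2.495 = 0.5981, so ω = 2 arcsin(0.5981) ≈ 73.5°.

73.5°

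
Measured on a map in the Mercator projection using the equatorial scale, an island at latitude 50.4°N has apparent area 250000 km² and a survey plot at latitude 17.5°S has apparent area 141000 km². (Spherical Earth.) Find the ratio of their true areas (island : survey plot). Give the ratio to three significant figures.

0.792

On Mercator the areal scale is sec²φ, so true area = apparent × cos²φ.
True area of island: 250000 × cos²(50.4°) = 250000 × 0.4063 = 101600 km².
True area of survey plot: 141000 × cos²(17.5°) = 141000 × 0.9096 = 128300 km².
Ratio = 101600 / 128300 ≈ 0.792.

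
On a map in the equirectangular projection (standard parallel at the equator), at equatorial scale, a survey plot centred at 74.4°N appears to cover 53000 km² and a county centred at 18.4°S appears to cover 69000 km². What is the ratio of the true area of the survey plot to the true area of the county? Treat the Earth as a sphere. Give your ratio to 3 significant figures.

0.218

Plate carrée has h = 1 and k = sec φ, giving areal scale sec φ; true area = (apparent area) · cos φ.
True area of survey plot: 53000 × cos(74.4°) = 53000 × 0.2689 = 14250 km².
True area of county: 69000 × cos(18.4°) = 69000 × 0.9489 = 65470 km².
Ratio = 14250 / 65470 ≈ 0.218.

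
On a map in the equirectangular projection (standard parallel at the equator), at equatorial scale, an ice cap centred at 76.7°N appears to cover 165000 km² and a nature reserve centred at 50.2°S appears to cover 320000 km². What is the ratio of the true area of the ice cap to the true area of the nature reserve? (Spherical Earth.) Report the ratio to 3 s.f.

0.185

On the plate carrée, areal scale = h·k = 1 × sec φ, so true area = apparent × cos φ.
True area of ice cap: 165000 × cos(76.7°) = 165000 × 0.2300 = 37960 km².
True area of nature reserve: 320000 × cos(50.2°) = 320000 × 0.6401 = 204800 km².
Ratio = 37960 / 204800 ≈ 0.185.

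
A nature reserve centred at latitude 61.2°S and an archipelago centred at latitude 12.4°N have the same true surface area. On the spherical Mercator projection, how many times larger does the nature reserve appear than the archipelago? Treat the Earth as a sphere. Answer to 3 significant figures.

4.11

On Mercator, area is exaggerated by sec²φ = 1/cos²φ.
At 61.2°: sec²(61.2°) = 1/0.4818² = 4.309.
At 12.4°: sec²(12.4°) = 1/0.9767² = 1.048.
Ratio = 4.309/1.048 = cos²(12.4°)/cos²(61.2°) ≈ 4.11.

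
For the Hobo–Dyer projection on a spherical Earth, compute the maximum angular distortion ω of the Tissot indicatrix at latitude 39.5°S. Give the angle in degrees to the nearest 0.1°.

Hobo–Dyer is a cylindrical equal-area projection with standard parallels at ±37.5°. Cylindrical equal-area (φ₀ = 37.5°): h = cos φ / cos 37.5° along meridians, k = cos 37.5° / cos φ along parallels; h·k = 1.
At 39.5°: h = 0.9726, k = 1.028; principal scales a = 1.028, b = 0.9726.
sin(ω/2) = (a − b)/(a + b) = 0.05555/2.001 = 0.02776, so ω = 2 arcsin(0.02776) ≈ 3.2°.

3.2°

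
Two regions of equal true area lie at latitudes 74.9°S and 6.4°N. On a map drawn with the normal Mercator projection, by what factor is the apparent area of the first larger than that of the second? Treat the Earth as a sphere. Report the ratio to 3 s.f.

14.6

Mercator areal scale is sec²φ.
At 74.9°: sec²(74.9°) = 1/0.2605² = 14.74.
At 6.4°: sec²(6.4°) = 1/0.9938² = 1.013.
Ratio = 14.74/1.013 = cos²(6.4°)/cos²(74.9°) ≈ 14.6.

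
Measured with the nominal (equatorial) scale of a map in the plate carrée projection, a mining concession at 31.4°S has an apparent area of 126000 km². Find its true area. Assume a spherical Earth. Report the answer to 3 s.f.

For the equirectangular projection with φ₀ = 0 (plate carrée), h = 1 along meridians and k = sec φ along parallels.
Areal scale = h·k = 1 × sec φ; at 31.4°, h = 1.000, k = 1.172, so h·k = 1.172.
True area = apparent / (areal scale) = 126000 / 1.172 ≈ 108000 km².

108000 km²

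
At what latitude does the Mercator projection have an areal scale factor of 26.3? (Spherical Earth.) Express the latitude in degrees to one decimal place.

78.8°

Mercator areal scale is sec²φ.
sec²φ = 26.3  ⇒  cos²φ = 0.03802  ⇒  cos φ = 0.1950.
φ = arccos(0.1950) ≈ 78.8°.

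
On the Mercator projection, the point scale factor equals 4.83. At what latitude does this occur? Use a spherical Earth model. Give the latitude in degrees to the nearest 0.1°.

78.1°

Mercator scale is k = sec φ = 1/cos φ.
1/cos φ = 4.83  ⇒  cos φ = 0.2070  ⇒  φ = arccos(0.2070) ≈ 78.1°.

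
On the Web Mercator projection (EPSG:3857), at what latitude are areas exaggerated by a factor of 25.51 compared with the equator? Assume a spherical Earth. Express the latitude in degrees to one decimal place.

Mercator areal scale is sec²φ.
sec²φ = 25.51  ⇒  cos²φ = 0.03920  ⇒  cos φ = 0.1980.
φ = arccos(0.1980) ≈ 78.6°.

78.6°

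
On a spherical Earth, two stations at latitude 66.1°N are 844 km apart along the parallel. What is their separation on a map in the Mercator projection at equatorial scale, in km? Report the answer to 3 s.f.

2080 km

The Mercator projection is conformal; its linear scale factor is the same in every direction and equals sec φ = 1/cos φ.
Along the parallel, k = sec 66.1° = 1/0.4051 = 2.468.
Map distance = 844 × 2.468 ≈ 2080 km.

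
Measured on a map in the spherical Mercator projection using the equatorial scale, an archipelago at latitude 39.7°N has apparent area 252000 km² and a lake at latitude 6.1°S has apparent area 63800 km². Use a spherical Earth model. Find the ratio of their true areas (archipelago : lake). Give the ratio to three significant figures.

Since Mercator area scale is 1/cos²φ, the true area equals the apparent area multiplied by cos²φ.
True area of archipelago: 252000 × cos²(39.7°) = 252000 × 0.5920 = 149200 km².
True area of lake: 63800 × cos²(6.1°) = 63800 × 0.9887 = 63080 km².
Ratio = 149200 / 63080 ≈ 2.36.

2.36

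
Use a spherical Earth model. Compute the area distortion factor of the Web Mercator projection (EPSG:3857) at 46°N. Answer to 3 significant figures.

Mercator is conformal, so the point scale is isotropic: h = k = sec φ = 1/cos φ.
Areal scale = k² = sec²φ = 1/cos²(46°) = 1/0.6947² = 2.072.

2.07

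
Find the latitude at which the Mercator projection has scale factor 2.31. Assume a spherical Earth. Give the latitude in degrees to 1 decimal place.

Mercator scale is k = sec φ = 1/cos φ.
1/cos φ = 2.31  ⇒  cos φ = 0.4329  ⇒  φ = arccos(0.4329) ≈ 64.3°.

64.3°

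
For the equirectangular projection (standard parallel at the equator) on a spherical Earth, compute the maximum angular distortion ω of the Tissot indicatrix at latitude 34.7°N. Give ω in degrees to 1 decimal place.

11.2°

Plate carrée maps x = Rλ, y = Rφ. The meridian scale is h = 1 and the parallel scale is k = 1/cos φ = sec φ.
At 34.7°: h = 1.000, k = 1.216; principal scales a = 1.216, b = 1.000.
sin(ω/2) = (a − b)/(a + b) = 0.2163/2.216 = 0.09761, so ω = 2 arcsin(0.09761) ≈ 11.2°.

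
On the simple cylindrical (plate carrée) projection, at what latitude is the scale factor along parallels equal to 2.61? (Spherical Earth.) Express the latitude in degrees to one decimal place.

Plate carrée: h = 1, k = sec φ along parallels.
sec φ = 2.61  ⇒  cos φ = 0.3831  ⇒  φ ≈ 67.5°.

67.5°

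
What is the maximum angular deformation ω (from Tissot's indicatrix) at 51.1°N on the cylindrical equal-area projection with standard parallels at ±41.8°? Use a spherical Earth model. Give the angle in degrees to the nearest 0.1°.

19.6°

Cylindrical equal-area (φ₀ = 41.8°): h = cos φ / cos 41.8° along meridians, k = cos 41.8° / cos φ along parallels; h·k = 1.
At 51.1°: h = 0.8424, k = 1.187; principal scales a = 1.187, b = 0.8424.
sin(ω/2) = (a − b)/(a + b) = 0.3448/2.029 = 0.1699, so ω = 2 arcsin(0.1699) ≈ 19.6°.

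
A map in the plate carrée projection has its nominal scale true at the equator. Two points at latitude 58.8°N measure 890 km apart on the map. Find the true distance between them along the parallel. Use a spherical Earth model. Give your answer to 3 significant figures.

461 km

Plate carrée maps x = Rλ, y = Rφ. The meridian scale is h = 1 and the parallel scale is k = 1/cos φ = sec φ.
Along the parallel at 58.8°, map distances are exaggerated by k = sec 58.8° = 1.930.
True distance = 890 / 1.930 = 890 × cos 58.8° ≈ 461 km.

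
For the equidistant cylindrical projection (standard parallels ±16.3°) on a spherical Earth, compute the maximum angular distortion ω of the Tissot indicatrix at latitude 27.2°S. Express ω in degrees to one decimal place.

The equidistant cylindrical projection with φ₀ = 16.3° has h = 1 (meridians true) and k = cos φ₀ / cos φ along parallels.
At 27.2°: h = 1.000, k = 1.079; principal scales a = 1.079, b = 1.000.
sin(ω/2) = (a − b)/(a + b) = 0.07914/2.079 = 0.03806, so ω = 2 arcsin(0.03806) ≈ 4.4°.

4.4°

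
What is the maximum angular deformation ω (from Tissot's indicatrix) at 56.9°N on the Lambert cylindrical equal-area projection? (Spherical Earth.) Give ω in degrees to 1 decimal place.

The Lambert cylindrical equal-area projection is the cylindrical equal-area projection with its standard parallel at the equator (φ₀ = 0). For cylindrical equal-area with standard parallel φ₀, h = cos φ / cos φ₀ and k = cos φ₀ / cos φ, so h·k = 1.
At 56.9°: h = 0.5461, k = 1.831; principal scales a = 1.831, b = 0.5461.
sin(ω/2) = (a − b)/(a + b) = 1.285/2.377 = 0.5406, so ω = 2 arcsin(0.5406) ≈ 65.4°.

65.4°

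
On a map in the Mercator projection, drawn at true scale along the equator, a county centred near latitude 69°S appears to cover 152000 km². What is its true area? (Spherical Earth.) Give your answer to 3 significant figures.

19500 km²

Mercator is conformal, so the point scale is isotropic: h = k = sec φ = 1/cos φ.
Areal scale = k² = sec²φ = 1/cos²(69°) = 1/0.3584² = 7.786.
True area = apparent / (areal scale) = 152000 / 7.786 ≈ 19500 km².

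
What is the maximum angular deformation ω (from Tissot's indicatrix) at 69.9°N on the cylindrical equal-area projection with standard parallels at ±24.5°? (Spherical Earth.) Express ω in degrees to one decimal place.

A cylindrical equal-area projection with standard parallel φ₀ has meridian scale h = cos φ / cos φ₀ and parallel scale k = cos φ₀ / cos φ (so areas are preserved, h·k = 1).
At 69.9°: h = 0.3777, k = 2.648; principal scales a = 2.648, b = 0.3777.
sin(ω/2) = (a − b)/(a + b) = 2.270/3.026 = 0.7503, so ω = 2 arcsin(0.7503) ≈ 97.2°.

97.2°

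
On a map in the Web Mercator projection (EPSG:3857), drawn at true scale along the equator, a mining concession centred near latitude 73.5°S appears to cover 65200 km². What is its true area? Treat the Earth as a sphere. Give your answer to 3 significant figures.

5260 km²

For Mercator, h = k = sec φ (a conformal cylindrical projection has a single point scale, 1/cos φ).
Areal scale = k² = sec²φ = 1/cos²(73.5°) = 1/0.2840² = 12.40.
True area = apparent / (areal scale) = 65200 / 12.40 ≈ 5260 km².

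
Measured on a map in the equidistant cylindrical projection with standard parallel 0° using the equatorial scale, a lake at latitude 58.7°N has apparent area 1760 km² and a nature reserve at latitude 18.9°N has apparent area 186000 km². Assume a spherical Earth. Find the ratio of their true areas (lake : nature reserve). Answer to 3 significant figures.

On the plate carrée, areal scale = h·k = 1 × sec φ, so true area = apparent × cos φ.
True area of lake: 1760 × cos(58.7°) = 1760 × 0.5195 = 914.4 km².
True area of nature reserve: 186000 × cos(18.9°) = 186000 × 0.9461 = 176000 km².
Ratio = 914.4 / 176000 ≈ 0.00520.

0.00520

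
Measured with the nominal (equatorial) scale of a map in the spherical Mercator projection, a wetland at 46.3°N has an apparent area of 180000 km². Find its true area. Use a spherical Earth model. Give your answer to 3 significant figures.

85900 km²

Mercator is conformal, so the point scale is isotropic: h = k = sec φ = 1/cos φ.
Areal scale = k² = sec²φ = 1/cos²(46.3°) = 1/0.6909² = 2.095.
True area = apparent / (areal scale) = 180000 / 2.095 ≈ 85900 km².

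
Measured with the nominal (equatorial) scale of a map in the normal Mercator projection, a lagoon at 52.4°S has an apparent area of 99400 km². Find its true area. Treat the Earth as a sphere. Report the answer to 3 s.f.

37000 km²

Mercator is conformal, so the point scale is isotropic: h = k = sec φ = 1/cos φ.
Areal scale = k² = sec²φ = 1/cos²(52.4°) = 1/0.6101² = 2.686.
True area = apparent / (areal scale) = 99400 / 2.686 ≈ 37000 km².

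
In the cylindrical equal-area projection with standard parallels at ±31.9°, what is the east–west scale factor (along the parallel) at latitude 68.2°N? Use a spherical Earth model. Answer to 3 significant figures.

2.29

Cylindrical equal-area (φ₀ = 31.9°): h = cos φ / cos 31.9° along meridians, k = cos 31.9° / cos φ along parallels; h·k = 1.
k = cos 31.9° / cos 68.2° = 0.8490/0.3714 = 2.286.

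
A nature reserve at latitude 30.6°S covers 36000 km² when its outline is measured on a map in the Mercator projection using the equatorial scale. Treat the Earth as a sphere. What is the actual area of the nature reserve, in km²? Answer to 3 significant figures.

For Mercator, h = k = sec φ (a conformal cylindrical projection has a single point scale, 1/cos φ).
Areal scale = k² = sec²φ = 1/cos²(30.6°) = 1/0.8607² = 1.350.
True area = apparent / (areal scale) = 36000 / 1.350 ≈ 26700 km².

26700 km²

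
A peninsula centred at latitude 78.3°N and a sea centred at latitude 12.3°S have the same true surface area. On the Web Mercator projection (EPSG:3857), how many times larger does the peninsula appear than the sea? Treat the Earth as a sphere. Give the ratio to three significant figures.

23.2

Mercator areal scale is sec²φ.
At 78.3°: sec²(78.3°) = 1/0.2028² = 24.32.
At 12.3°: sec²(12.3°) = 1/0.9770² = 1.048.
Ratio = 24.32/1.048 = cos²(12.3°)/cos²(78.3°) ≈ 23.2.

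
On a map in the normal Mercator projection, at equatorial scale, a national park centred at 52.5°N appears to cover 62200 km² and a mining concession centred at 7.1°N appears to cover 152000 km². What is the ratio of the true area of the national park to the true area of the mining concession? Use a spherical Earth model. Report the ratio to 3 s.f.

0.154

On Mercator the areal scale is sec²φ, so true area = apparent × cos²φ.
True area of national park: 62200 × cos²(52.5°) = 62200 × 0.3706 = 23050 km².
True area of mining concession: 152000 × cos²(7.1°) = 152000 × 0.9847 = 149700 km².
Ratio = 23050 / 149700 ≈ 0.154.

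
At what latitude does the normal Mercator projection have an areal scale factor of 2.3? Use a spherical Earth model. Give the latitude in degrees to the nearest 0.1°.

Mercator areal scale is sec²φ.
sec²φ = 2.3  ⇒  cos²φ = 0.4348  ⇒  cos φ = 0.6594.
φ = arccos(0.6594) ≈ 48.7°.

48.7°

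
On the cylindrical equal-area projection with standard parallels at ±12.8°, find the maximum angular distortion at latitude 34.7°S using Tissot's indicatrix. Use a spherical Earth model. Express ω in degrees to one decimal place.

A cylindrical equal-area projection with standard parallel φ₀ has meridian scale h = cos φ / cos φ₀ and parallel scale k = cos φ₀ / cos φ (so areas are preserved, h·k = 1).
At 34.7°: h = 0.8431, k = 1.186; principal scales a = 1.186, b = 0.8431.
sin(ω/2) = (a − b)/(a + b) = 0.3430/2.029 = 0.1690, so ω = 2 arcsin(0.1690) ≈ 19.5°.

19.5°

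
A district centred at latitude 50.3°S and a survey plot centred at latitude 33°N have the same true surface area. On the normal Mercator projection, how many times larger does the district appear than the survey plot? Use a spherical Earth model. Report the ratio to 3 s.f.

Mercator areal scale is sec²φ.
At 50.3°: sec²(50.3°) = 1/0.6388² = 2.451.
At 33°: sec²(33°) = 1/0.8387² = 1.422.
Ratio = 2.451/1.422 = cos²(33°)/cos²(50.3°) ≈ 1.72.

1.72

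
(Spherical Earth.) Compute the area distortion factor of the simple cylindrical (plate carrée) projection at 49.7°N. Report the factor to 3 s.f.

1.55

For the equirectangular projection with φ₀ = 0 (plate carrée), h = 1 along meridians and k = sec φ along parallels.
Areal scale = h·k = 1 × sec φ; at 49.7°, h = 1.000, k = 1.546, so h·k = 1.546.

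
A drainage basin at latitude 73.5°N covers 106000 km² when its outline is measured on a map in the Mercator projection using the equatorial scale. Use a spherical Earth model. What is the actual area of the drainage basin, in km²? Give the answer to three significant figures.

The Mercator projection is conformal; its linear scale factor is the same in every direction and equals sec φ = 1/cos φ.
Areal scale = k² = sec²φ = 1/cos²(73.5°) = 1/0.2840² = 12.40.
True area = apparent / (areal scale) = 106000 / 12.40 ≈ 8550 km².

8550 km²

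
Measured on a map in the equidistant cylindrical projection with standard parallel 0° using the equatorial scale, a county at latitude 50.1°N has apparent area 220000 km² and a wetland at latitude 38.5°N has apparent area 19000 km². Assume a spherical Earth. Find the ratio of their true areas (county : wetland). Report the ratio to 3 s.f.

On the plate carrée, areal scale = h·k = 1 × sec φ, so true area = apparent × cos φ.
True area of county: 220000 × cos(50.1°) = 220000 × 0.6414 = 141100 km².
True area of wetland: 19000 × cos(38.5°) = 19000 × 0.7826 = 14870 km².
Ratio = 141100 / 14870 ≈ 9.49.

9.49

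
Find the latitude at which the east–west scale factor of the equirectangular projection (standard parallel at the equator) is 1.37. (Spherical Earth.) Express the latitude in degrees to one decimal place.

Plate carrée: h = 1, k = sec φ along parallels.
sec φ = 1.37  ⇒  cos φ = 0.7299  ⇒  φ ≈ 43.1°.

43.1°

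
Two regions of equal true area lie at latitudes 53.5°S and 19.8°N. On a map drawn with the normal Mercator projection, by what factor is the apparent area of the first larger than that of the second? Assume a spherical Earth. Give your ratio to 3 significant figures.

Mercator areal scale is sec²φ.
At 53.5°: sec²(53.5°) = 1/0.5948² = 2.826.
At 19.8°: sec²(19.8°) = 1/0.9409² = 1.130.
Ratio = 2.826/1.130 = cos²(19.8°)/cos²(53.5°) ≈ 2.50.

2.50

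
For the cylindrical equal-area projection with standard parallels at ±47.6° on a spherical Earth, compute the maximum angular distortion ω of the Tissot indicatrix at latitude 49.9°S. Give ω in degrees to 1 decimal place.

5.2°

For cylindrical equal-area with standard parallel φ₀, h = cos φ / cos φ₀ and k = cos φ₀ / cos φ, so h·k = 1.
At 49.9°: h = 0.9552, k = 1.047; principal scales a = 1.047, b = 0.9552.
sin(ω/2) = (a − b)/(a + b) = 0.09161/2.002 = 0.04576, so ω = 2 arcsin(0.04576) ≈ 5.2°.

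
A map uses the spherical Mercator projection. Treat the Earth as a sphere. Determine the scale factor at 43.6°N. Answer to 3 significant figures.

Mercator is conformal, so the point scale is isotropic: h = k = sec φ = 1/cos φ.
k = 1/cos 43.6° = 1/0.7242 = 1.381.

1.38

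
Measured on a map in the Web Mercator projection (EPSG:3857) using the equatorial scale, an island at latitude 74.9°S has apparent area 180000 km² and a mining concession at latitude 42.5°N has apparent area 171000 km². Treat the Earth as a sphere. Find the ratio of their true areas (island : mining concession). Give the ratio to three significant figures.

Mercator's areal exaggeration is sec²φ; hence true area = (apparent area) · cos²φ.
True area of island: 180000 × cos²(74.9°) = 180000 × 0.06786 = 12220 km².
True area of mining concession: 171000 × cos²(42.5°) = 171000 × 0.5436 = 92950 km².
Ratio = 12220 / 92950 ≈ 0.131.

0.131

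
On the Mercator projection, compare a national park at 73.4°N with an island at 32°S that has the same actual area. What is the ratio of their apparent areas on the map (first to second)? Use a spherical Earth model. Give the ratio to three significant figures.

8.81

On Mercator, area is exaggerated by sec²φ = 1/cos²φ.
At 73.4°: sec²(73.4°) = 1/0.2857² = 12.25.
At 32°: sec²(32°) = 1/0.8480² = 1.390.
Ratio = 12.25/1.390 = cos²(32°)/cos²(73.4°) ≈ 8.81.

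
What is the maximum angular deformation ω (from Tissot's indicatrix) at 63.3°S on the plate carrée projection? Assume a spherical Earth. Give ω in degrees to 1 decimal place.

44.7°

Plate carrée maps x = Rλ, y = Rφ. The meridian scale is h = 1 and the parallel scale is k = 1/cos φ = sec φ.
At 63.3°: h = 1.000, k = 2.226; principal scales a = 2.226, b = 1.000.
sin(ω/2) = (a − b)/(a + b) = 1.226/3.226 = 0.3800, so ω = 2 arcsin(0.3800) ≈ 44.7°.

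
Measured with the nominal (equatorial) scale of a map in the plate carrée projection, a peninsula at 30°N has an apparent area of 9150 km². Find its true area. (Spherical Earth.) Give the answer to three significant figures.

Plate carrée maps x = Rλ, y = Rφ. The meridian scale is h = 1 and the parallel scale is k = 1/cos φ = sec φ.
Areal scale = h·k = 1 × sec φ; at 30°, h = 1.000, k = 1.155, so h·k = 1.155.
True area = apparent / (areal scale) = 9150 / 1.155 ≈ 7920 km².

7920 km²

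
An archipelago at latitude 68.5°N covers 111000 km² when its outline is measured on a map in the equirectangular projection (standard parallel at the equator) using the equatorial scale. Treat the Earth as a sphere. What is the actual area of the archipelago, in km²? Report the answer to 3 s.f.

Plate carrée maps x = Rλ, y = Rφ. The meridian scale is h = 1 and the parallel scale is k = 1/cos φ = sec φ.
Areal scale = h·k = 1 × sec φ; at 68.5°, h = 1.000, k = 2.729, so h·k = 2.729.
True area = apparent / (areal scale) = 111000 / 2.729 ≈ 40700 km².

40700 km²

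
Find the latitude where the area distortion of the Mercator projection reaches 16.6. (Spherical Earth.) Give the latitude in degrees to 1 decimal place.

Mercator areal scale is sec²φ.
sec²φ = 16.6  ⇒  cos²φ = 0.06024  ⇒  cos φ = 0.2454.
φ = arccos(0.2454) ≈ 75.8°.

75.8°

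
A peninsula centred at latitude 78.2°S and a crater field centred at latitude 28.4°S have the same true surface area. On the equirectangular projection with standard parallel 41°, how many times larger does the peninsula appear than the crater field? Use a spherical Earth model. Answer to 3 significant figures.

4.30

With standard parallel φ₀ = 41°, the equirectangular projection gives x = Rλ cos φ₀, y = Rφ, so h = 1 and k = cos 41° / cos φ.
Areal scale at 78.2°: h·k = 1.000 × 3.691 = 3.691.
Areal scale at 28.4°: h·k = 1.000 × 0.8580 = 0.8580.
Ratio = 3.691/0.8580 ≈ 4.30.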